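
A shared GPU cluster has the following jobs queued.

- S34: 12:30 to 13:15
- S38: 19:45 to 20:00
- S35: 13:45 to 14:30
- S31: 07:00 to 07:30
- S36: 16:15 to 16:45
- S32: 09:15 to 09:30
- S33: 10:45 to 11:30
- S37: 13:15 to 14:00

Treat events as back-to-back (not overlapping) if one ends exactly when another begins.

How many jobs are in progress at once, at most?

Sort all start/end points and keep a running count:
07:00 start S31 → 1
07:30 end S31 → 0
09:15 start S32 → 1
09:30 end S32 → 0
10:45 start S33 → 1
11:30 end S33 → 0
12:30 start S34 → 1
13:15 end S34 → 0
13:15 start S37 → 1
13:45 start S35 → 2
14:00 end S37 → 1
14:30 end S35 → 0
16:15 start S36 → 1
16:45 end S36 → 0
19:45 start S38 → 1
20:00 end S38 → 0
Peak is 2, at 13:45 (S35, S37).

2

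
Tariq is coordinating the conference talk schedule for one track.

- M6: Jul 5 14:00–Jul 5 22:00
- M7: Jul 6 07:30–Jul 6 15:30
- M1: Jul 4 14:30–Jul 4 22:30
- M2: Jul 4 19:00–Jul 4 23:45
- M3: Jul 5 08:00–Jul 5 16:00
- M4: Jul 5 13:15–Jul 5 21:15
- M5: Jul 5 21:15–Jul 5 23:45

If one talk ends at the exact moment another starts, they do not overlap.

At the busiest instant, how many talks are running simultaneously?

Sweep the timeline, counting +1 at each start and −1 at each end (ends before starts at a tie):
Jul 4 14:30 start M1 → 1
Jul 4 19:00 start M2 → 2
Jul 4 22:30 end M1 → 1
Jul 4 23:45 end M2 → 0
Jul 5 08:00 start M3 → 1
Jul 5 13:15 start M4 → 2
Jul 5 14:00 start M6 → 3
Jul 5 16:00 end M3 → 2
Jul 5 21:15 end M4 → 1
Jul 5 21:15 start M5 → 2
Jul 5 22:00 end M6 → 1
Jul 5 23:45 end M5 → 0
Jul 6 07:30 start M7 → 1
Jul 6 15:30 end M7 → 0
Peak is 3, at Jul 5 14:00 (M3, M4, M6).

3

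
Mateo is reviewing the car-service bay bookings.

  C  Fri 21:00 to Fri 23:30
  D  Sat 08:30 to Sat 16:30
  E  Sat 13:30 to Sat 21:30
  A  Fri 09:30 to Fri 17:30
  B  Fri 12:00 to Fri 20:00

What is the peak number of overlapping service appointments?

Walk through starts and ends in time order (an end at T is processed before a start at T):
Fri 09:30 start A → 1
Fri 12:00 start B → 2
Fri 17:30 end A → 1
Fri 20:00 end B → 0
Fri 21:00 start C → 1
Fri 23:30 end C → 0
Sat 08:30 start D → 1
Sat 13:30 start E → 2
Sat 16:30 end D → 1
Sat 21:30 end E → 0
Peak is 2, at Fri 12:00 (A, B).

2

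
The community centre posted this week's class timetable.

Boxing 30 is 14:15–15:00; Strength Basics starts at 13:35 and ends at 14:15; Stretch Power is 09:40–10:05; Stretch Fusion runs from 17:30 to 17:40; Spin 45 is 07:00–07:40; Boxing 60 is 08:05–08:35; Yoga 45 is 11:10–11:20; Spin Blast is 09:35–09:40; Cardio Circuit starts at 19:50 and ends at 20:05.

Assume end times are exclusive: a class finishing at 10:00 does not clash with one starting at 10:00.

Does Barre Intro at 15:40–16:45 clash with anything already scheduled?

Spin 45: ends 07:40 at or before Barre Intro starts 15:40 → clear.
Boxing 60: ends 08:35 at or before Barre Intro starts 15:40 → clear.
Spin Blast: ends 09:40 at or before Barre Intro starts 15:40 → clear.
Stretch Power: ends 10:05 at or before Barre Intro starts 15:40 → clear.
Yoga 45: ends 11:20 at or before Barre Intro starts 15:40 → clear.
Strength Basics: ends 14:15 at or before Barre Intro starts 15:40 → clear.
Boxing 30: ends 15:00 at or before Barre Intro starts 15:40 → clear.
Stretch Fusion: starts 17:30 at or after Barre Intro ends 16:45 → clear.
Cardio Circuit: starts 19:50 at or after Barre Intro ends 16:45 → clear.

No — it doesn't clash with anything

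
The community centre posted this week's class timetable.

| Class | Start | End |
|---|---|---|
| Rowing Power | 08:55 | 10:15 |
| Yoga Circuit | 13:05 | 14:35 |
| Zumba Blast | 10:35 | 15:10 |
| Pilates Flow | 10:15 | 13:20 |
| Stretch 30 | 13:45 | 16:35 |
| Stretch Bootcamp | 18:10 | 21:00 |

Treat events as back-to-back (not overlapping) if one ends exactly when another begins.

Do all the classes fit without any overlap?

Sorted by start: Rowing Power, Pilates Flow, Zumba Blast, Yoga Circuit, Stretch 30, Stretch Bootcamp.
Pilates Flow starts exactly when Rowing Power ends (back-to-back, no overlap) — done with Rowing Power.
Zumba Blast starts before Pilates Flow ends → Pilates Flow and Zumba Blast overlap.
That's a conflict, so the schedule is not conflict-free.

No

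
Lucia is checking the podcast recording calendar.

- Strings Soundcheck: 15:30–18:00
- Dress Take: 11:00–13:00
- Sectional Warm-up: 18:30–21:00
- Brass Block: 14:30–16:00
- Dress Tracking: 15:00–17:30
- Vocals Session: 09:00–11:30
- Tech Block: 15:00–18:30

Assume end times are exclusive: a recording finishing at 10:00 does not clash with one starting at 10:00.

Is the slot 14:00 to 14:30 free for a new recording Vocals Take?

Yes — the slot is free

Vocals Session: ends 11:30 at or before Vocals Take starts 14:00 → clear.
Dress Take: ends 13:00 at or before Vocals Take starts 14:00 → clear.
Brass Block: starts 14:30 at or after Vocals Take ends 14:30 → clear.
Tech Block: starts 15:00 at or after Vocals Take ends 14:30 → clear.
Dress Tracking: starts 15:00 at or after Vocals Take ends 14:30 → clear.
Strings Soundcheck: starts 15:30 at or after Vocals Take ends 14:30 → clear.
Sectional Warm-up: starts 18:30 at or after Vocals Take ends 14:30 → clear.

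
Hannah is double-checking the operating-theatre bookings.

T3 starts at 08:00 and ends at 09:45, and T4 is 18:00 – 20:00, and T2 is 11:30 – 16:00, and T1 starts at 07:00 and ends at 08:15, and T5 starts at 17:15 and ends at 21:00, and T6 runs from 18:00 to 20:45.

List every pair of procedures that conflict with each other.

T1 & T3, T4 & T5, T4 & T6, T5 & T6

Check each pair: they overlap iff neither finishes before the other starts.
Sorted by start: T1, T3, T2, T5, T4, T6.
T3 starts before T1 ends → T1 and T3 overlap.
T2 starts after T1 ends, so T1 has no further overlaps.
T2 starts after T3 ends, so T3 has no further overlaps.
T5 starts after T2 ends, so T2 has no further overlaps.
T4 starts before T5 ends → T5 and T4 overlap.
T6 starts before T5 ends → T5 and T6 overlap.
T6 starts before T4 ends → T4 and T6 overlap.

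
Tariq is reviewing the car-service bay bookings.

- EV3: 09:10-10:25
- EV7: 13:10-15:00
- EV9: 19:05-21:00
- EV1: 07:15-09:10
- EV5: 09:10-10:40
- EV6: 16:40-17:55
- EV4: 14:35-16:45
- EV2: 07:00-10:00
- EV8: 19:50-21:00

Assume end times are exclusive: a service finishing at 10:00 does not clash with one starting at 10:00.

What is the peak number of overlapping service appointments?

3

Sort all start/end points and keep a running count:
07:00 start EV2 → 1
07:15 start EV1 → 2
09:10 end EV1 → 1
09:10 start EV3 → 2
09:10 start EV5 → 3
10:00 end EV2 → 2
10:25 end EV3 → 1
10:40 end EV5 → 0
13:10 start EV7 → 1
14:35 start EV4 → 2
15:00 end EV7 → 1
16:40 start EV6 → 2
16:45 end EV4 → 1
17:55 end EV6 → 0
19:05 start EV9 → 1
19:50 start EV8 → 2
21:00 end EV8 → 1
21:00 end EV9 → 0
Peak is 3, at 09:10 (EV2, EV3, EV5).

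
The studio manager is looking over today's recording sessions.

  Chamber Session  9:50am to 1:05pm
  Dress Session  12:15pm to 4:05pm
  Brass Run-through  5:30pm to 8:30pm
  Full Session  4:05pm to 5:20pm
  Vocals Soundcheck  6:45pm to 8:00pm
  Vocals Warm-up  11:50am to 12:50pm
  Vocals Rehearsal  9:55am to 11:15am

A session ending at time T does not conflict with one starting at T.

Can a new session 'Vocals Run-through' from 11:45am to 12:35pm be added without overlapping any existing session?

Chamber Session: starts 9:50am before Vocals Run-through ends 12:35pm, and ends 1:05pm after Vocals Run-through starts 11:45am → overlap.
Vocals Rehearsal: ends 11:15am at or before Vocals Run-through starts 11:45am → clear.
Vocals Warm-up: starts 11:50am before Vocals Run-through ends 12:35pm, and ends 12:50pm after Vocals Run-through starts 11:45am → overlap.
Dress Session: starts 12:15pm before Vocals Run-through ends 12:35pm, and ends 4:05pm after Vocals Run-through starts 11:45am → overlap.
Full Session: starts 4:05pm at or after Vocals Run-through ends 12:35pm → clear.
Brass Run-through: starts 5:30pm at or after Vocals Run-through ends 12:35pm → clear.
Vocals Soundcheck: starts 6:45pm at or after Vocals Run-through ends 12:35pm → clear.
Vocals Run-through overlaps Dress Session, Chamber Session, Vocals Warm-up.

No — it overlaps Chamber Session, Dress Session, Vocals Warm-up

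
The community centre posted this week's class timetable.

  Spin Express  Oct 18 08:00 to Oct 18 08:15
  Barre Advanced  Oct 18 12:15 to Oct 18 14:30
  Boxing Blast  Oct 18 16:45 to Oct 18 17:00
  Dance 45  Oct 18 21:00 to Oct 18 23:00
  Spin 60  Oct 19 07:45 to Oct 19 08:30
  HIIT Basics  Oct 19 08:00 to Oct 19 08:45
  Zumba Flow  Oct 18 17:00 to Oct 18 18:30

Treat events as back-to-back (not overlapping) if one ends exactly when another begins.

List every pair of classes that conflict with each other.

HIIT Basics & Spin 60

Two intervals overlap when each starts before the other ends.
Sorted by start: Spin Express, Barre Advanced, Boxing Blast, Zumba Flow, Dance 45, Spin 60, HIIT Basics.
Barre Advanced starts after Spin Express ends, so nothing later overlaps Spin Express either.
Boxing Blast starts after Barre Advanced ends, so nothing later overlaps Barre Advanced either.
Zumba Flow starts exactly when Boxing Blast ends (back-to-back, no overlap), so nothing later overlaps Boxing Blast either.
Dance 45 starts after Zumba Flow ends, so nothing later overlaps Zumba Flow either.
Spin 60 starts after Dance 45 ends, so nothing later overlaps Dance 45 either.
HIIT Basics starts before Spin 60 ends → Spin 60 and HIIT Basics overlap.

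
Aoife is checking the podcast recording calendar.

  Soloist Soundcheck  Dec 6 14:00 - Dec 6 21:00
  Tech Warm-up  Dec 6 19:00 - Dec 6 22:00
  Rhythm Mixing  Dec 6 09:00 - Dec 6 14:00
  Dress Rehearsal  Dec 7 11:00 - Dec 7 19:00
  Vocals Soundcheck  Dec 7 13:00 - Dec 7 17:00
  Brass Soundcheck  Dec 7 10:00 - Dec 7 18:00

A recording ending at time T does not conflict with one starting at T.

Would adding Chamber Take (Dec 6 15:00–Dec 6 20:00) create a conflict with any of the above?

Yes — it overlaps Soloist Soundcheck, Tech Warm-up

Rhythm Mixing: ends Dec 6 14:00 at or before Chamber Take starts Dec 6 15:00 → clear.
Soloist Soundcheck: starts Dec 6 14:00 before Chamber Take ends Dec 6 20:00, and ends Dec 6 21:00 after Chamber Take starts Dec 6 15:00 → overlap.
Tech Warm-up: starts Dec 6 19:00 before Chamber Take ends Dec 6 20:00, and ends Dec 6 22:00 after Chamber Take starts Dec 6 15:00 → overlap.
Brass Soundcheck: starts Dec 7 10:00 at or after Chamber Take ends Dec 6 20:00 → clear.
Dress Rehearsal: starts Dec 7 11:00 at or after Chamber Take ends Dec 6 20:00 → clear.
Vocals Soundcheck: starts Dec 7 13:00 at or after Chamber Take ends Dec 6 20:00 → clear.
Chamber Take overlaps Tech Warm-up, Soloist Soundcheck.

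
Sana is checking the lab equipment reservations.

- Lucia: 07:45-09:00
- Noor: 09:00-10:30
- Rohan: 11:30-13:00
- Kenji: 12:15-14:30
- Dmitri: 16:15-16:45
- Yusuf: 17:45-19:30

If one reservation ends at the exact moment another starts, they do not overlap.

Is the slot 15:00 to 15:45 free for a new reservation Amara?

Lucia: ends 09:00 at or before Amara starts 15:00 → clear.
Noor: ends 10:30 at or before Amara starts 15:00 → clear.
Rohan: ends 13:00 at or before Amara starts 15:00 → clear.
Kenji: ends 14:30 at or before Amara starts 15:00 → clear.
Dmitri: starts 16:15 at or after Amara ends 15:45 → clear.
Yusuf: starts 17:45 at or after Amara ends 15:45 → clear.

Yes — the slot is free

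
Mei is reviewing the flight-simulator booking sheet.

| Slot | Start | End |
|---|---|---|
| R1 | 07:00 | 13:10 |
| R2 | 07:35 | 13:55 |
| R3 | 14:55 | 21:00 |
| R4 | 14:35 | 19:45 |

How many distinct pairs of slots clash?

2

Two intervals overlap when each starts before the other ends.
Sorted by start: R1, R2, R4, R3.
R2 starts before R1 ends → R1 and R2 overlap.
R4 starts after R1 ends — done with R1.
R4 starts after R2 ends — done with R2.
R3 starts before R4 ends → R4 and R3 overlap.
Overlapping pairs: R1 & R2, R3 & R4 — 2 in total.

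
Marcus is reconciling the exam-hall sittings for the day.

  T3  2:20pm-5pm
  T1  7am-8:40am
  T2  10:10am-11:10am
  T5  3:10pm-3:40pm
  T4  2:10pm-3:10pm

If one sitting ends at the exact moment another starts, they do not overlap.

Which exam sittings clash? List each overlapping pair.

Sorted by start: T1, T2, T4, T3, T5.
T2 starts after T1 ends, so T1 has no further overlaps.
T4 starts after T2 ends, so T2 has no further overlaps.
T3 starts before T4 ends → T4 and T3 overlap.
T5 starts exactly when T4 ends (back-to-back, no overlap).
T5 starts before T3 ends → T3 and T5 overlap.

T3 & T4, T3 & T5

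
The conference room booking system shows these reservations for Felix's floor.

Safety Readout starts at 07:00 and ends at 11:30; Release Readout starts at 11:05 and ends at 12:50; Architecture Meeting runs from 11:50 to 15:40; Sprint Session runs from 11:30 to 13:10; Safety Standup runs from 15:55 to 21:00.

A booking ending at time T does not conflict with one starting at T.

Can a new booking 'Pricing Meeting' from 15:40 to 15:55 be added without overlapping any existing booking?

Safety Readout: ends 11:30 at or before Pricing Meeting starts 15:40 → clear.
Release Readout: ends 12:50 at or before Pricing Meeting starts 15:40 → clear.
Sprint Session: ends 13:10 at or before Pricing Meeting starts 15:40 → clear.
Architecture Meeting: ends 15:40 at or before Pricing Meeting starts 15:40 → clear.
Safety Standup: starts 15:55 at or after Pricing Meeting ends 15:55 → clear.

Yes — the slot is free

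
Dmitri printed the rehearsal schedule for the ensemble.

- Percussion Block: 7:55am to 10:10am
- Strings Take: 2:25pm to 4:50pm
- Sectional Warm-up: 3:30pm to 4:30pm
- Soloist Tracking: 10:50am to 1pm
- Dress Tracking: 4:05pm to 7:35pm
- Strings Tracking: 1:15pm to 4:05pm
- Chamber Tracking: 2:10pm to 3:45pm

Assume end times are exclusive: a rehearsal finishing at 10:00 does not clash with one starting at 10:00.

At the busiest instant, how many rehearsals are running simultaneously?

Sort all start/end points and keep a running count:
7:55am start Percussion Block → 1
10:10am end Percussion Block → 0
10:50am start Soloist Tracking → 1
1pm end Soloist Tracking → 0
1:15pm start Strings Tracking → 1
2:10pm start Chamber Tracking → 2
2:25pm start Strings Take → 3
3:30pm start Sectional Warm-up → 4
3:45pm end Chamber Tracking → 3
4:05pm end Strings Tracking → 2
4:05pm start Dress Tracking → 3
4:30pm end Sectional Warm-up → 2
4:50pm end Strings Take → 1
7:35pm end Dress Tracking → 0
Peak is 4, at 3:30pm (Chamber Tracking, Sectional Warm-up, Strings Take, Strings Tracking).

4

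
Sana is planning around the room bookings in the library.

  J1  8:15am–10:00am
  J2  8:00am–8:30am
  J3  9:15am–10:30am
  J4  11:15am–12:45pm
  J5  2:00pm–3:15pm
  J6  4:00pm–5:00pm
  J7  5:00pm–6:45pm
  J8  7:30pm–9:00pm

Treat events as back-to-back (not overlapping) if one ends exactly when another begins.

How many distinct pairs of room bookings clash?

2

Two intervals overlap when each starts before the other ends.
Sorted by start: J2, J1, J3, J4, J5, J6, J7, J8.
J1 starts before J2 ends → J2 and J1 overlap.
J3 starts after J2 ends, so J2 has no further overlaps.
J3 starts before J1 ends → J1 and J3 overlap.
J4 starts after J1 ends, so J1 has no further overlaps.
J4 starts after J3 ends, so J3 has no further overlaps.
J5 starts after J4 ends, so J4 has no further overlaps.
J6 starts after J5 ends, so J5 has no further overlaps.
J7 starts exactly when J6 ends (back-to-back, no overlap), so J6 has no further overlaps.
J8 starts after J7 ends.
Overlapping pairs: J1 & J2, J1 & J3 — 2 in total.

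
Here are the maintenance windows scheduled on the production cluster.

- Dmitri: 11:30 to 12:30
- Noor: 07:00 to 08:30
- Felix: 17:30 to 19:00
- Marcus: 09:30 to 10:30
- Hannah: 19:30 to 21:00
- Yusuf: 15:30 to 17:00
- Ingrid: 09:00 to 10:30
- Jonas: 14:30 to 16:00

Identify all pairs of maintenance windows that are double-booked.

Sorted by start: Noor, Ingrid, Marcus, Dmitri, Jonas, Yusuf, Felix, Hannah.
Ingrid starts after Noor ends; Noor is clear from here.
Marcus starts before Ingrid ends → Ingrid and Marcus overlap.
Dmitri starts after Ingrid ends; Ingrid is clear from here.
Dmitri starts after Marcus ends; Marcus is clear from here.
Jonas starts after Dmitri ends; Dmitri is clear from here.
Yusuf starts before Jonas ends → Jonas and Yusuf overlap.
Felix starts after Jonas ends; Jonas is clear from here.
Felix starts after Yusuf ends; Yusuf is clear from here.
Hannah starts after Felix ends.

Ingrid & Marcus, Jonas & Yusuf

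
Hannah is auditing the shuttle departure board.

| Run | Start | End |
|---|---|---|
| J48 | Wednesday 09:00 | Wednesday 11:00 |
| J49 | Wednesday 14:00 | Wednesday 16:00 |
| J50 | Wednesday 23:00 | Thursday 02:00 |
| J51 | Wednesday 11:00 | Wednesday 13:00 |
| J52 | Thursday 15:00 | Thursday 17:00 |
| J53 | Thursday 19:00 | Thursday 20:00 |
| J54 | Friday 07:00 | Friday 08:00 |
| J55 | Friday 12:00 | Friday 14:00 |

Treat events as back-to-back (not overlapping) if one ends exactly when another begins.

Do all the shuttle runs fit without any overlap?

Yes

Sorted by start: J48, J51, J49, J50, J52, J53, J54, J55.
J51 starts exactly when J48 ends (back-to-back, no overlap); J48 is clear from here.
J49 starts after J51 ends; J51 is clear from here.
J50 starts after J49 ends; J49 is clear from here.
J52 starts after J50 ends; J50 is clear from here.
J53 starts after J52 ends; J52 is clear from here.
J54 starts after J53 ends; J53 is clear from here.
J55 starts after J54 ends.
Every pair is clear; the schedule has no overlaps.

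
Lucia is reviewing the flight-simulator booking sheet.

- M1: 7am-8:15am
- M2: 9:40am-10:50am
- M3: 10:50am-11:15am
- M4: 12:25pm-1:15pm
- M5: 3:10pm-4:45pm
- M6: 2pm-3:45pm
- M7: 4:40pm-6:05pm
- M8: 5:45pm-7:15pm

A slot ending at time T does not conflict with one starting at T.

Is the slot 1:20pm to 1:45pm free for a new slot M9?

Yes — the slot is free

M1: ends 8:15am at or before M9 starts 1:20pm → clear.
M2: ends 10:50am at or before M9 starts 1:20pm → clear.
M3: ends 11:15am at or before M9 starts 1:20pm → clear.
M4: ends 1:15pm at or before M9 starts 1:20pm → clear.
M6: starts 2pm at or after M9 ends 1:45pm → clear.
M5: starts 3:10pm at or after M9 ends 1:45pm → clear.
M7: starts 4:40pm at or after M9 ends 1:45pm → clear.
M8: starts 5:45pm at or after M9 ends 1:45pm → clear.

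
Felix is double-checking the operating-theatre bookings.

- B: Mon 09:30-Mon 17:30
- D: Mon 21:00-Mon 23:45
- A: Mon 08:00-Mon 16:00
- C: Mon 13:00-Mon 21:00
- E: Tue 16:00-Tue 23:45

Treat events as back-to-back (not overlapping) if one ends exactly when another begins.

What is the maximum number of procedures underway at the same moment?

Sort all start/end points and keep a running count:
Mon 08:00 start A → 1
Mon 09:30 start B → 2
Mon 13:00 start C → 3
Mon 16:00 end A → 2
Mon 17:30 end B → 1
Mon 21:00 end C → 0
Mon 21:00 start D → 1
Mon 23:45 end D → 0
Tue 16:00 start E → 1
Tue 23:45 end E → 0
Peak is 3, at Mon 13:00 (A, B, C).

3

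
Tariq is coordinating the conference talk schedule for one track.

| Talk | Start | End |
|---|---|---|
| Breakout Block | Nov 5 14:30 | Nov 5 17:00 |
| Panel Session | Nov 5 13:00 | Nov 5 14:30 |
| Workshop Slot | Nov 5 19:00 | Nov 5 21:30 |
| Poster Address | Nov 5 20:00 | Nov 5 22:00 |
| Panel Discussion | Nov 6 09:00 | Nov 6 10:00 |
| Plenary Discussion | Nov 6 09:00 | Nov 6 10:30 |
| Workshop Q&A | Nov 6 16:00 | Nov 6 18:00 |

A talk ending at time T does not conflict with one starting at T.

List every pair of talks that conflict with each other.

Panel Discussion & Plenary Discussion, Poster Address & Workshop Slot

Sorted by start: Panel Session, Breakout Block, Workshop Slot, Poster Address, Panel Discussion, Plenary Discussion, Workshop Q&A.
Breakout Block starts exactly when Panel Session ends (back-to-back, no overlap); Panel Session is clear from here.
Workshop Slot starts after Breakout Block ends; Breakout Block is clear from here.
Poster Address starts before Workshop Slot ends → Workshop Slot and Poster Address overlap.
Panel Discussion starts after Workshop Slot ends; Workshop Slot is clear from here.
Panel Discussion starts after Poster Address ends; Poster Address is clear from here.
Plenary Discussion starts before Panel Discussion ends → Panel Discussion and Plenary Discussion overlap.
Workshop Q&A starts after Panel Discussion ends.
Workshop Q&A starts after Plenary Discussion ends.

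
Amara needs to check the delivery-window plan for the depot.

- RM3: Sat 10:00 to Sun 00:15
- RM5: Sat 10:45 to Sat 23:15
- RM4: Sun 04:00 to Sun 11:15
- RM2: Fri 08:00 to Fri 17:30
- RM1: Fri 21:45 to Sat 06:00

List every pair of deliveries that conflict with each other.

Sorted by start: RM2, RM1, RM3, RM5, RM4.
RM1 starts after RM2 ends; RM2 is clear from here.
RM3 starts after RM1 ends; RM1 is clear from here.
RM5 starts before RM3 ends → RM3 and RM5 overlap.
RM4 starts after RM3 ends.
RM4 starts after RM5 ends.

RM3 & RM5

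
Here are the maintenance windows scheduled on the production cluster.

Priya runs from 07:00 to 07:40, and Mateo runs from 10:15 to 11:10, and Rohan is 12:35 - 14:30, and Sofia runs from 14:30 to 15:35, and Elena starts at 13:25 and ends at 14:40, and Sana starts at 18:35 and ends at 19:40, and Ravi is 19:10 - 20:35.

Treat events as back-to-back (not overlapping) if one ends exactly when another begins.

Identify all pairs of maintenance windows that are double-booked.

Sorted by start: Priya, Mateo, Rohan, Elena, Sofia, Sana, Ravi.
Mateo starts after Priya ends; Priya is clear from here.
Rohan starts after Mateo ends; Mateo is clear from here.
Elena starts before Rohan ends → Rohan and Elena overlap.
Sofia starts exactly when Rohan ends (back-to-back, no overlap); Rohan is clear from here.
Sofia starts before Elena ends → Elena and Sofia overlap.
Sana starts after Elena ends; Elena is clear from here.
Sana starts after Sofia ends; Sofia is clear from here.
Ravi starts before Sana ends → Sana and Ravi overlap.

Elena & Rohan, Elena & Sofia, Ravi & Sana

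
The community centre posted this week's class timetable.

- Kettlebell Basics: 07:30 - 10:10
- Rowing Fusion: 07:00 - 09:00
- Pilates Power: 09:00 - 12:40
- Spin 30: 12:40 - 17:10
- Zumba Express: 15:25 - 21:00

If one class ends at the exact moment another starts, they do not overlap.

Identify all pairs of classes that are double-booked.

Kettlebell Basics & Pilates Power, Kettlebell Basics & Rowing Fusion, Spin 30 & Zumba Express

Sorted by start: Rowing Fusion, Kettlebell Basics, Pilates Power, Spin 30, Zumba Express.
Kettlebell Basics starts before Rowing Fusion ends → Rowing Fusion and Kettlebell Basics overlap.
Pilates Power starts exactly when Rowing Fusion ends (back-to-back, no overlap); Rowing Fusion is clear from here.
Pilates Power starts before Kettlebell Basics ends → Kettlebell Basics and Pilates Power overlap.
Spin 30 starts after Kettlebell Basics ends; Kettlebell Basics is clear from here.
Spin 30 starts exactly when Pilates Power ends (back-to-back, no overlap); Pilates Power is clear from here.
Zumba Express starts before Spin 30 ends → Spin 30 and Zumba Express overlap.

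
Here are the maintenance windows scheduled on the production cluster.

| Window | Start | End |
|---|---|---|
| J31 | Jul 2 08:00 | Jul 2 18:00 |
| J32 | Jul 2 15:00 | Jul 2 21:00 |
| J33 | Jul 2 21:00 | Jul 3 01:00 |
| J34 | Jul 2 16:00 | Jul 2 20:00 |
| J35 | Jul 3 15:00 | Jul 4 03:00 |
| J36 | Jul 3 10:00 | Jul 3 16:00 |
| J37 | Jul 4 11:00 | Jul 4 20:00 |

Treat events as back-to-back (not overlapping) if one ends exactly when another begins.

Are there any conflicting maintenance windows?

Two intervals overlap when each starts before the other ends.
Sorted by start: J31, J32, J34, J33, J36, J35, J37.
J32 starts before J31 ends → J31 and J32 overlap.
That's a conflict, so the schedule is not conflict-free.

Yes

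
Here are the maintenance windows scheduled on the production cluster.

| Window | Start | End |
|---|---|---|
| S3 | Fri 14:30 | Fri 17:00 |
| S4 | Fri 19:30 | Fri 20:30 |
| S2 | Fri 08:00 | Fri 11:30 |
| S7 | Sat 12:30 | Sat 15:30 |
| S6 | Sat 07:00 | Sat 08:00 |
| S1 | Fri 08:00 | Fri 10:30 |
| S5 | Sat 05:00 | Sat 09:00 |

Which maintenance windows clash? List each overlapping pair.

Sorted by start: S1, S2, S3, S4, S5, S6, S7.
S2 starts before S1 ends → S1 and S2 overlap.
S3 starts after S1 ends, so S1 has no further overlaps.
S3 starts after S2 ends, so S2 has no further overlaps.
S4 starts after S3 ends, so S3 has no further overlaps.
S5 starts after S4 ends, so S4 has no further overlaps.
S6 starts before S5 ends → S5 and S6 overlap.
S7 starts after S5 ends.
S7 starts after S6 ends.

S1 & S2, S5 & S6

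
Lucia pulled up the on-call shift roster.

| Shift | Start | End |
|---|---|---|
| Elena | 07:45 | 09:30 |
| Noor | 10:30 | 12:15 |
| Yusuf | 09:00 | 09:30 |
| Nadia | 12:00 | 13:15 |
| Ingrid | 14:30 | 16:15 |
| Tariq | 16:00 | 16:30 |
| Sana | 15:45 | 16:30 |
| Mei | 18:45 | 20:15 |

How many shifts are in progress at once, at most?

3

Sort all start/end points and keep a running count:
07:45 start Elena → 1
09:00 start Yusuf → 2
09:30 end Elena → 1
09:30 end Yusuf → 0
10:30 start Noor → 1
12:00 start Nadia → 2
12:15 end Noor → 1
13:15 end Nadia → 0
14:30 start Ingrid → 1
15:45 start Sana → 2
16:00 start Tariq → 3
16:15 end Ingrid → 2
16:30 end Sana → 1
16:30 end Tariq → 0
18:45 start Mei → 1
20:15 end Mei → 0
Peak is 3, at 16:00 (Ingrid, Sana, Tariq).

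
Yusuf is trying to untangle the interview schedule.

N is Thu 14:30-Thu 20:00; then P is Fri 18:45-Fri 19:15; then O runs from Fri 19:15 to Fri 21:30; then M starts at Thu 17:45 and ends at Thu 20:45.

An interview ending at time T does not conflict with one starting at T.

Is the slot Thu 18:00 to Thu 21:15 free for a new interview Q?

N: starts Thu 14:30 before Q ends Thu 21:15, and ends Thu 20:00 after Q starts Thu 18:00 → overlap.
M: starts Thu 17:45 before Q ends Thu 21:15, and ends Thu 20:45 after Q starts Thu 18:00 → overlap.
P: starts Fri 18:45 at or after Q ends Thu 21:15 → clear.
O: starts Fri 19:15 at or after Q ends Thu 21:15 → clear.
Q overlaps M, N.

No — it overlaps M, N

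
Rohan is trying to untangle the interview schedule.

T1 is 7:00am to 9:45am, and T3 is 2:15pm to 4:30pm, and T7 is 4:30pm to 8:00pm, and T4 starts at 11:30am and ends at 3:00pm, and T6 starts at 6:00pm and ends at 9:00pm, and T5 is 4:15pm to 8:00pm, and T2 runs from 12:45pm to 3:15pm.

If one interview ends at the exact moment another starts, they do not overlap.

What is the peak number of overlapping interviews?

3

Sweep the timeline, counting +1 at each start and −1 at each end (ends before starts at a tie):
7:00am start T1 → 1
9:45am end T1 → 0
11:30am start T4 → 1
12:45pm start T2 → 2
2:15pm start T3 → 3
3:00pm end T4 → 2
3:15pm end T2 → 1
4:15pm start T5 → 2
4:30pm end T3 → 1
4:30pm start T7 → 2
6:00pm start T6 → 3
8:00pm end T5 → 2
8:00pm end T7 → 1
9:00pm end T6 → 0
Peak is 3, at 2:15pm (T2, T3, T4).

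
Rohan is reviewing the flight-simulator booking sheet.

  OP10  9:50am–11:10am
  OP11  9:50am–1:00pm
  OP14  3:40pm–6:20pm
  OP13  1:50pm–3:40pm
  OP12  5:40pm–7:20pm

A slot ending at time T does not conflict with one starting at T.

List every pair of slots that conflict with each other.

Check each pair: they overlap iff neither finishes before the other starts.
Sorted by start: OP10, OP11, OP13, OP14, OP12.
OP11 starts before OP10 ends → OP10 and OP11 overlap.
OP13 starts after OP10 ends — done with OP10.
OP13 starts after OP11 ends — done with OP11.
OP14 starts exactly when OP13 ends (back-to-back, no overlap) — done with OP13.
OP12 starts before OP14 ends → OP14 and OP12 overlap.

OP10 & OP11, OP12 & OP14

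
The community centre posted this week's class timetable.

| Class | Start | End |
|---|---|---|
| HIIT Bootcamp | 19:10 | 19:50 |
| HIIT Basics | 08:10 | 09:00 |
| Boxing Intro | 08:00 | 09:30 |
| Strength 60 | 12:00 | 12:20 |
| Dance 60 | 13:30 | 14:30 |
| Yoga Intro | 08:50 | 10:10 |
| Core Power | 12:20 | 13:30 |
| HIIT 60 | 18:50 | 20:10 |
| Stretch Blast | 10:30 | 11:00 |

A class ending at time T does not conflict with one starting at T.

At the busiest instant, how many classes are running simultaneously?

3

Sort all start/end points and keep a running count:
08:00 start Boxing Intro → 1
08:10 start HIIT Basics → 2
08:50 start Yoga Intro → 3
09:00 end HIIT Basics → 2
09:30 end Boxing Intro → 1
10:10 end Yoga Intro → 0
10:30 start Stretch Blast → 1
11:00 end Stretch Blast → 0
12:00 start Strength 60 → 1
12:20 end Strength 60 → 0
12:20 start Core Power → 1
13:30 end Core Power → 0
13:30 start Dance 60 → 1
14:30 end Dance 60 → 0
18:50 start HIIT 60 → 1
19:10 start HIIT Bootcamp → 2
19:50 end HIIT Bootcamp → 1
20:10 end HIIT 60 → 0
Peak is 3, at 08:50 (Boxing Intro, HIIT Basics, Yoga Intro).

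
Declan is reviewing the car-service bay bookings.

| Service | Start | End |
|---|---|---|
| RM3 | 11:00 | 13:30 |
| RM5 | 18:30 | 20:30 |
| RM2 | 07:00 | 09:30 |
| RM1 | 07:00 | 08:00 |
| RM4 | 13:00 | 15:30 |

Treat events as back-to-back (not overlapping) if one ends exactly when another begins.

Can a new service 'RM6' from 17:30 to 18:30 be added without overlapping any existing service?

RM1: ends 08:00 at or before RM6 starts 17:30 → clear.
RM2: ends 09:30 at or before RM6 starts 17:30 → clear.
RM3: ends 13:30 at or before RM6 starts 17:30 → clear.
RM4: ends 15:30 at or before RM6 starts 17:30 → clear.
RM5: starts 18:30 at or after RM6 ends 18:30 → clear.

Yes — the slot is free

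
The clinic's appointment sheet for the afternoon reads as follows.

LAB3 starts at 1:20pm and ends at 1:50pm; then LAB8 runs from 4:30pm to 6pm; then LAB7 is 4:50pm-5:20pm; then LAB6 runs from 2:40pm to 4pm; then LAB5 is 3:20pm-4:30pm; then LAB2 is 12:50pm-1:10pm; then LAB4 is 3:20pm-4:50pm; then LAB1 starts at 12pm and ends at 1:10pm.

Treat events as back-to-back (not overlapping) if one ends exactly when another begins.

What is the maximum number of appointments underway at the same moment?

3

Walk through starts and ends in time order (an end at T is processed before a start at T):
12pm start LAB1 → 1
12:50pm start LAB2 → 2
1:10pm end LAB1 → 1
1:10pm end LAB2 → 0
1:20pm start LAB3 → 1
1:50pm end LAB3 → 0
2:40pm start LAB6 → 1
3:20pm start LAB4 → 2
3:20pm start LAB5 → 3
4pm end LAB6 → 2
4:30pm end LAB5 → 1
4:30pm start LAB8 → 2
4:50pm end LAB4 → 1
4:50pm start LAB7 → 2
5:20pm end LAB7 → 1
6pm end LAB8 → 0
Peak is 3, at 3:20pm (LAB4, LAB5, LAB6).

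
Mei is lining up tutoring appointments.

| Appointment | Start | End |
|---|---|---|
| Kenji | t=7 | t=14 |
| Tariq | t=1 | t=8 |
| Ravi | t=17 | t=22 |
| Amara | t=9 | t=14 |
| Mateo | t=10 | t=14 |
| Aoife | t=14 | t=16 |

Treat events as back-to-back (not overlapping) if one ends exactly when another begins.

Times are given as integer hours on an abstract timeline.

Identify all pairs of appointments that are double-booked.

Sorted by start: Tariq, Kenji, Amara, Mateo, Aoife, Ravi.
Kenji starts before Tariq ends → Tariq and Kenji overlap.
Amara starts after Tariq ends — done with Tariq.
Amara starts before Kenji ends → Kenji and Amara overlap.
Mateo starts before Kenji ends → Kenji and Mateo overlap.
Aoife starts exactly when Kenji ends (back-to-back, no overlap) — done with Kenji.
Mateo starts before Amara ends → Amara and Mateo overlap.
Aoife starts exactly when Amara ends (back-to-back, no overlap) — done with Amara.
Aoife starts exactly when Mateo ends (back-to-back, no overlap) — done with Mateo.
Ravi starts after Aoife ends.

Amara & Kenji, Amara & Mateo, Kenji & Mateo, Kenji & Tariq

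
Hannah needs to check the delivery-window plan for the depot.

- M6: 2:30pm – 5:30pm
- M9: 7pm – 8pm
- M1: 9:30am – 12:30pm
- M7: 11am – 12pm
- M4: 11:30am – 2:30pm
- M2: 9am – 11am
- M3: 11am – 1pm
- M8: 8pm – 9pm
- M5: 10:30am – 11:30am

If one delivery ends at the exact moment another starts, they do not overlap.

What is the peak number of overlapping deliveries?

4

Sort all start/end points and keep a running count:
9am start M2 → 1
9:30am start M1 → 2
10:30am start M5 → 3
11am end M2 → 2
11am start M3 → 3
11am start M7 → 4
11:30am end M5 → 3
11:30am start M4 → 4
12pm end M7 → 3
12:30pm end M1 → 2
1pm end M3 → 1
2:30pm end M4 → 0
2:30pm start M6 → 1
5:30pm end M6 → 0
7pm start M9 → 1
8pm end M9 → 0
8pm start M8 → 1
9pm end M8 → 0
Peak is 4, at 11am (M1, M3, M5, M7).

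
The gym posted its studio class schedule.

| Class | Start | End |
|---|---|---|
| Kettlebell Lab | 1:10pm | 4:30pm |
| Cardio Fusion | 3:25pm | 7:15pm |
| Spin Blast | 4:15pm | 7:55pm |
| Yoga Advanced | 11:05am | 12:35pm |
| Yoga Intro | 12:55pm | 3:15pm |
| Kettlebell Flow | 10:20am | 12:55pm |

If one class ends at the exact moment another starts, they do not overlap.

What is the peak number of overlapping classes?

3

Sort all start/end points and keep a running count:
10:20am start Kettlebell Flow → 1
11:05am start Yoga Advanced → 2
12:35pm end Yoga Advanced → 1
12:55pm end Kettlebell Flow → 0
12:55pm start Yoga Intro → 1
1:10pm start Kettlebell Lab → 2
3:15pm end Yoga Intro → 1
3:25pm start Cardio Fusion → 2
4:15pm start Spin Blast → 3
4:30pm end Kettlebell Lab → 2
7:15pm end Cardio Fusion → 1
7:55pm end Spin Blast → 0
Peak is 3, at 4:15pm (Cardio Fusion, Kettlebell Lab, Spin Blast).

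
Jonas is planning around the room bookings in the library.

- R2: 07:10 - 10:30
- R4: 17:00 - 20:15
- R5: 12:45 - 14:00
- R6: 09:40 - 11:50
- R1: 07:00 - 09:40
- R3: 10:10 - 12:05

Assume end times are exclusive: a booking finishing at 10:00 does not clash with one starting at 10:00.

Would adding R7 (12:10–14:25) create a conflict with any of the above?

Yes — it overlaps R5

R1: ends 09:40 at or before R7 starts 12:10 → clear.
R2: ends 10:30 at or before R7 starts 12:10 → clear.
R6: ends 11:50 at or before R7 starts 12:10 → clear.
R3: ends 12:05 at or before R7 starts 12:10 → clear.
R5: starts 12:45 before R7 ends 14:25, and ends 14:00 after R7 starts 12:10 → overlap.
R4: starts 17:00 at or after R7 ends 14:25 → clear.
R7 overlaps R5.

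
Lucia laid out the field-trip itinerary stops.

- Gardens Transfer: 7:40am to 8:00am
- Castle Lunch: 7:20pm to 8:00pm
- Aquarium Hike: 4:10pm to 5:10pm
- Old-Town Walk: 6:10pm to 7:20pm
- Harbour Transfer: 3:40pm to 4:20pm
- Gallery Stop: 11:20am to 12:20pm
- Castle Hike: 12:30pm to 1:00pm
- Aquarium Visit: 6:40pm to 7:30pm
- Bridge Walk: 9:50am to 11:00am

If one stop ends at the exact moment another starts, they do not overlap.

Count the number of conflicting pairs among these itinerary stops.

3

Sorted by start: Gardens Transfer, Bridge Walk, Gallery Stop, Castle Hike, Harbour Transfer, Aquarium Hike, Old-Town Walk, Aquarium Visit, Castle Lunch.
Bridge Walk starts after Gardens Transfer ends; Gardens Transfer is clear from here.
Gallery Stop starts after Bridge Walk ends; Bridge Walk is clear from here.
Castle Hike starts after Gallery Stop ends; Gallery Stop is clear from here.
Harbour Transfer starts after Castle Hike ends; Castle Hike is clear from here.
Aquarium Hike starts before Harbour Transfer ends → Harbour Transfer and Aquarium Hike overlap.
Old-Town Walk starts after Harbour Transfer ends; Harbour Transfer is clear from here.
Old-Town Walk starts after Aquarium Hike ends; Aquarium Hike is clear from here.
Aquarium Visit starts before Old-Town Walk ends → Old-Town Walk and Aquarium Visit overlap.
Castle Lunch starts exactly when Old-Town Walk ends (back-to-back, no overlap).
Castle Lunch starts before Aquarium Visit ends → Aquarium Visit and Castle Lunch overlap.
Overlapping pairs: Aquarium Hike & Harbour Transfer, Aquarium Visit & Castle Lunch, Aquarium Visit & Old-Town Walk — 3 in total.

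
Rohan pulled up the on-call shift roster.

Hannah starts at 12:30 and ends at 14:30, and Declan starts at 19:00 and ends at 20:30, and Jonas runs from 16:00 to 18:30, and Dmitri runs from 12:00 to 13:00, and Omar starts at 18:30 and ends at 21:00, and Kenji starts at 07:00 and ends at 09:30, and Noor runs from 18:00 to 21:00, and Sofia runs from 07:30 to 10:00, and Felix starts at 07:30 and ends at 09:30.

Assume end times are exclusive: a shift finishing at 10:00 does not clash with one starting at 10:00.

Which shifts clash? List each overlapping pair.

Sorted by start: Kenji, Sofia, Felix, Dmitri, Hannah, Jonas, Noor, Omar, Declan.
Sofia starts before Kenji ends → Kenji and Sofia overlap.
Felix starts before Kenji ends → Kenji and Felix overlap.
Dmitri starts after Kenji ends; Kenji is clear from here.
Felix starts before Sofia ends → Sofia and Felix overlap.
Dmitri starts after Sofia ends; Sofia is clear from here.
Dmitri starts after Felix ends; Felix is clear from here.
Hannah starts before Dmitri ends → Dmitri and Hannah overlap.
Jonas starts after Dmitri ends; Dmitri is clear from here.
Jonas starts after Hannah ends; Hannah is clear from here.
Noor starts before Jonas ends → Jonas and Noor overlap.
Omar starts exactly when Jonas ends (back-to-back, no overlap); Jonas is clear from here.
Omar starts before Noor ends → Noor and Omar overlap.
Declan starts before Noor ends → Noor and Declan overlap.
Declan starts before Omar ends → Omar and Declan overlap.

Declan & Noor, Declan & Omar, Dmitri & Hannah, Felix & Kenji, Felix & Sofia, Jonas & Noor, Kenji & Sofia, Noor & Omar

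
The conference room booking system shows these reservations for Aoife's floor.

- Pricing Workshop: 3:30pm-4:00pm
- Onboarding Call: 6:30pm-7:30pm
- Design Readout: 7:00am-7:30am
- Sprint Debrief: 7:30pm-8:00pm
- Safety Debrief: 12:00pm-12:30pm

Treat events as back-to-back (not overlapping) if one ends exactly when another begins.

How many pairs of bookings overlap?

Sorted by start: Design Readout, Safety Debrief, Pricing Workshop, Onboarding Call, Sprint Debrief.
Safety Debrief starts after Design Readout ends, so Design Readout has no further overlaps.
Pricing Workshop starts after Safety Debrief ends, so Safety Debrief has no further overlaps.
Onboarding Call starts after Pricing Workshop ends, so Pricing Workshop has no further overlaps.
Sprint Debrief starts exactly when Onboarding Call ends (back-to-back, no overlap).
No pair overlaps.

0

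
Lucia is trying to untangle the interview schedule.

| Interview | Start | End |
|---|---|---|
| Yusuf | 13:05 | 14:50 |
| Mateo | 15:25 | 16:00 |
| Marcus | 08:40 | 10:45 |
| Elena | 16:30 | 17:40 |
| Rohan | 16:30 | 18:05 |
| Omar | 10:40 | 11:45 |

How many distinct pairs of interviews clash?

Two intervals overlap when each starts before the other ends.
Sorted by start: Marcus, Omar, Yusuf, Mateo, Rohan, Elena.
Omar starts before Marcus ends → Marcus and Omar overlap.
Yusuf starts after Marcus ends — done with Marcus.
Yusuf starts after Omar ends — done with Omar.
Mateo starts after Yusuf ends — done with Yusuf.
Rohan starts after Mateo ends — done with Mateo.
Elena starts before Rohan ends → Rohan and Elena overlap.
Overlapping pairs: Elena & Rohan, Marcus & Omar — 2 in total.

2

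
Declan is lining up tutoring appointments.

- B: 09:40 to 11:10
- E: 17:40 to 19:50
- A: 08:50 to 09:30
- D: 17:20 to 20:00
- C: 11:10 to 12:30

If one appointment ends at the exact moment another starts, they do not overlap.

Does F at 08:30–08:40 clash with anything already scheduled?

A: starts 08:50 at or after F ends 08:40 → clear.
B: starts 09:40 at or after F ends 08:40 → clear.
C: starts 11:10 at or after F ends 08:40 → clear.
D: starts 17:20 at or after F ends 08:40 → clear.
E: starts 17:40 at or after F ends 08:40 → clear.

No — it doesn't clash with anything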